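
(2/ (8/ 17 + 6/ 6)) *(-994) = -33796/ 25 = -1351.84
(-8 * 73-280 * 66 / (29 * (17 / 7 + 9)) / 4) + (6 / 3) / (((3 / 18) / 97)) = 65663 / 116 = 566.06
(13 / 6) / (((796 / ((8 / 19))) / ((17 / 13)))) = 17 / 11343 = 0.00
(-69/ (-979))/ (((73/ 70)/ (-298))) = -20.14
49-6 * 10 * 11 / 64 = 619 / 16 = 38.69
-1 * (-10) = 10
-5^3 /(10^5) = -1 /800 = -0.00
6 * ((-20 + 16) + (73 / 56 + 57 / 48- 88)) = -30075 / 56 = -537.05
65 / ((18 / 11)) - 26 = 13.72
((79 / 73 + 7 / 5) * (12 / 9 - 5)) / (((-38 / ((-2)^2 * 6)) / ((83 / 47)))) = 3308712 / 325945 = 10.15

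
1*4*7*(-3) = -84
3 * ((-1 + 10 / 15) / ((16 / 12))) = -3 / 4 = -0.75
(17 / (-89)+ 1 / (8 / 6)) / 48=199 / 17088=0.01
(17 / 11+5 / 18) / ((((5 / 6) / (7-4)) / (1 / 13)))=361 / 715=0.50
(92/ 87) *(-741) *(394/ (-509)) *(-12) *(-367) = 39430139424/ 14761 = 2671237.68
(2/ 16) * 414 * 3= 155.25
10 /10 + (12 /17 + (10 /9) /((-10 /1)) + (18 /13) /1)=2.98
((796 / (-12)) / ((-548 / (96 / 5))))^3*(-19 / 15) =-15.90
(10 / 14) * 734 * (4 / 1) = 14680 / 7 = 2097.14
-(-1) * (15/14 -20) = -265/14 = -18.93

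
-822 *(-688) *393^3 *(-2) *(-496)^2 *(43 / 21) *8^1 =-1936727161799626063872 / 7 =-276675308828518009124.57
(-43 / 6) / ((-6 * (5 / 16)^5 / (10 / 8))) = 2818048 / 5625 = 500.99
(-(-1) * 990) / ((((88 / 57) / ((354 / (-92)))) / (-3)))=1362015 / 184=7402.26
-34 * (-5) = 170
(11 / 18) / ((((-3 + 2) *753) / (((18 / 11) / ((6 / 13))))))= -13 / 4518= -0.00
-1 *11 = -11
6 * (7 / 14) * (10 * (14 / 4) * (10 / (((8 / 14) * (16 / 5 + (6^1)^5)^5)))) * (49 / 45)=37515625 / 534165651219951812345856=0.00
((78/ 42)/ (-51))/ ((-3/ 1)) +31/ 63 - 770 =-91570/ 119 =-769.50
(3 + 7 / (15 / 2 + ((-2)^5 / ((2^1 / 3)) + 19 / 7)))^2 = 2217121 / 279841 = 7.92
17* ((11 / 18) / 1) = 187 / 18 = 10.39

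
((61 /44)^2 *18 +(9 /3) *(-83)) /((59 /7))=-1452801 /57112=-25.44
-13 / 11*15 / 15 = -13 / 11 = -1.18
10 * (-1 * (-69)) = 690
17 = 17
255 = 255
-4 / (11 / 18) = -72 / 11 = -6.55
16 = 16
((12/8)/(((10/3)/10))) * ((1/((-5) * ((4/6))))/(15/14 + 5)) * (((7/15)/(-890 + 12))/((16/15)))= 1323/11940800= 0.00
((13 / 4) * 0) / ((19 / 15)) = 0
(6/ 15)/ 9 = 2/ 45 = 0.04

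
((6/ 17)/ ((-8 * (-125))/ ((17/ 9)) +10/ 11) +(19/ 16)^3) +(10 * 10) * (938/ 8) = 11726.68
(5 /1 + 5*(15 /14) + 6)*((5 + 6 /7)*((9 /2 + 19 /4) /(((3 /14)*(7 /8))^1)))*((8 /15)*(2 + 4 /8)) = 2779144 /441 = 6301.91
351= 351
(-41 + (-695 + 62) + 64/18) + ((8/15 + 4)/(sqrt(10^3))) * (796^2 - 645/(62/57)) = -6034/9 + 667206259 * sqrt(10)/23250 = 90077.57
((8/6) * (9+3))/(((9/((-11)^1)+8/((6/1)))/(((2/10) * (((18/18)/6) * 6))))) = 528/85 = 6.21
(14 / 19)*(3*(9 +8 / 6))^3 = 417074 / 19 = 21951.26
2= 2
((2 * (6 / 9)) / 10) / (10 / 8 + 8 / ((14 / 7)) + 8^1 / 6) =8 / 395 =0.02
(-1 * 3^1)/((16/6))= -9/8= -1.12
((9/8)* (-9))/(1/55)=-4455/8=-556.88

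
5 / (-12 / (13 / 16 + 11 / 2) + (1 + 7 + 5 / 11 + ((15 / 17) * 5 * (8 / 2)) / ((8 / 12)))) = 94435 / 623727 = 0.15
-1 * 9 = -9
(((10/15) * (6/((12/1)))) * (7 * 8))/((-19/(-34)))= 1904/57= 33.40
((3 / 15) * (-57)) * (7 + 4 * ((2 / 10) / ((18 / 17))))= -6631 / 75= -88.41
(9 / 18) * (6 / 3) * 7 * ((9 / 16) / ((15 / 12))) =63 / 20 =3.15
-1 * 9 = -9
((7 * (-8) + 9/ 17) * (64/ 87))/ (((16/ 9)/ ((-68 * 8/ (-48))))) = -7544/ 29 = -260.14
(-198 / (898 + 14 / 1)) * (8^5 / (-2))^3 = 18141941858304 / 19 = 954839045173.89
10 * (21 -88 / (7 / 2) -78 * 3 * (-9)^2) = -1327070 / 7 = -189581.43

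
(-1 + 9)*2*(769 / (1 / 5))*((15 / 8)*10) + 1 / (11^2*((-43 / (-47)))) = 1153500.01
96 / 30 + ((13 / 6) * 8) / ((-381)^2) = 6967988 / 2177415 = 3.20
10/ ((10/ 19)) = 19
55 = 55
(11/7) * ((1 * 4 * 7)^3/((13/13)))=34496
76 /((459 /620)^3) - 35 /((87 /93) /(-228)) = 24447558905020 /2804374791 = 8717.65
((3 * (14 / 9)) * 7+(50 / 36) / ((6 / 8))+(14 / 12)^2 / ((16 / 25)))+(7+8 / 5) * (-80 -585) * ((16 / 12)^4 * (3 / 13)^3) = -704180233 / 3796416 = -185.49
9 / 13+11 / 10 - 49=-6137 / 130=-47.21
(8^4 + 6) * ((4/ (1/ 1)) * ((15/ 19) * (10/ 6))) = 410200/ 19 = 21589.47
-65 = -65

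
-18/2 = -9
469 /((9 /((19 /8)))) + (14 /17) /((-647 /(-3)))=98015113 /791928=123.77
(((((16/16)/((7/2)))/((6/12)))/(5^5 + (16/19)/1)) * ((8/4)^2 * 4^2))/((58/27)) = 7296/1339597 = 0.01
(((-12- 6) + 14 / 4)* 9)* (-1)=261 / 2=130.50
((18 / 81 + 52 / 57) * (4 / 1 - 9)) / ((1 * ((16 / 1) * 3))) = -485 / 4104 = -0.12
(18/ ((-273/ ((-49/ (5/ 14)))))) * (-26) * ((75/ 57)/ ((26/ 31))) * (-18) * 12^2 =236234880/ 247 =956416.52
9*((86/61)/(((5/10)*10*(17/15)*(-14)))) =-1161/7259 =-0.16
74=74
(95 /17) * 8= 760 /17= 44.71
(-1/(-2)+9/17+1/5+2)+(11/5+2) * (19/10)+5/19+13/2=290257/16150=17.97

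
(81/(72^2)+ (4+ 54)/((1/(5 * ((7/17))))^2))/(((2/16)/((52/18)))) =59117357/10404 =5682.18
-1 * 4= -4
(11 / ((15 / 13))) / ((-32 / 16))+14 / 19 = -2297 / 570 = -4.03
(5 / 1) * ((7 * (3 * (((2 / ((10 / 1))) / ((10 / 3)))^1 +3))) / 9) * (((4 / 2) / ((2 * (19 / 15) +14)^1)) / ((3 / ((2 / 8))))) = 357 / 992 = 0.36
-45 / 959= -0.05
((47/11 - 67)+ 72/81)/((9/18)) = -12244/99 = -123.68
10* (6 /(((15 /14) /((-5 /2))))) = -140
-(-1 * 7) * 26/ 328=0.55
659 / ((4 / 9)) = 5931 / 4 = 1482.75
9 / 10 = 0.90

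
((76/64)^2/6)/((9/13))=4693/13824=0.34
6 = 6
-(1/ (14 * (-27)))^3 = 0.00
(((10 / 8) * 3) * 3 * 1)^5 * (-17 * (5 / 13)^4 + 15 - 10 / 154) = 5909886872578125 / 2251977728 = 2624309.65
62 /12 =31 /6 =5.17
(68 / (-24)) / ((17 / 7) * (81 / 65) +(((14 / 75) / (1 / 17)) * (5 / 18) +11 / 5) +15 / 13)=-13923 / 35684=-0.39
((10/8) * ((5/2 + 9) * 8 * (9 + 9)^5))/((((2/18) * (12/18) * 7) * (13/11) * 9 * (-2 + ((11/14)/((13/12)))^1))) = -896363820/29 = -30909097.24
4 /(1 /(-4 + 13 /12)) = -35 /3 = -11.67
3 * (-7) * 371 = -7791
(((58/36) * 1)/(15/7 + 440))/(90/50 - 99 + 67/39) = -2639/69150966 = -0.00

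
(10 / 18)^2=25 / 81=0.31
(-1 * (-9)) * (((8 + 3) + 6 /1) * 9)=1377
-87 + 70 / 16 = -661 / 8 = -82.62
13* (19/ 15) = 247/ 15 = 16.47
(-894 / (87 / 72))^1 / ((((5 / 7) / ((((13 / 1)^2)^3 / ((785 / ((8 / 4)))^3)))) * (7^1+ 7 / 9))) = -3728304500544 / 350709053125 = -10.63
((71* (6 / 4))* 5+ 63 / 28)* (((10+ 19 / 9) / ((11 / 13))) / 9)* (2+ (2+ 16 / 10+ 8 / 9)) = 73753433 / 13365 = 5518.40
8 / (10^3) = 0.01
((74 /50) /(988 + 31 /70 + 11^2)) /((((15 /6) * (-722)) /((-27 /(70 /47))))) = 5217 /389383625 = 0.00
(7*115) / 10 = 161 / 2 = 80.50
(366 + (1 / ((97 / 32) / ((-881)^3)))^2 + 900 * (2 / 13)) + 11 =6224418135686613222381 / 122317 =50887596455820640.00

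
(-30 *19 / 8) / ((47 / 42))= -5985 / 94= -63.67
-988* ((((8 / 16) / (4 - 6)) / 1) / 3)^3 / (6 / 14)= 1729 / 1296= 1.33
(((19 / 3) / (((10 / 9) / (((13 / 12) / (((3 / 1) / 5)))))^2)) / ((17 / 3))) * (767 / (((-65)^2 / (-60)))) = -43719 / 1360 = -32.15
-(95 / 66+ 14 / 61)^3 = -303328992959 / 65256129576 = -4.65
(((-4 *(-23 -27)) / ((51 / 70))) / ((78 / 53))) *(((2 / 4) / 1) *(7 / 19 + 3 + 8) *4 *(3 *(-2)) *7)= -747936000 / 4199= -178122.41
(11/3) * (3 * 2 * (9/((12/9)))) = 297/2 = 148.50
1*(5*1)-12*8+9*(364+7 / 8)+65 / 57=1456471 / 456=3194.02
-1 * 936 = -936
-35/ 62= -0.56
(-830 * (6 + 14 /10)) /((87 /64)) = -393088 /87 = -4518.25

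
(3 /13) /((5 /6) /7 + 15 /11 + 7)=0.03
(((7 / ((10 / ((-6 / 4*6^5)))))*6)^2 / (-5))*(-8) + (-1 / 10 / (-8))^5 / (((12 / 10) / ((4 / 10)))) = 37747202857736601601 / 9830400000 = 3839844040.70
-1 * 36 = -36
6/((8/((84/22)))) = 63/22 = 2.86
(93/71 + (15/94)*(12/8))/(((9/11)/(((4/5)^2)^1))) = 303292/250275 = 1.21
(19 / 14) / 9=19 / 126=0.15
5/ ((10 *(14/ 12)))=3/ 7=0.43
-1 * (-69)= 69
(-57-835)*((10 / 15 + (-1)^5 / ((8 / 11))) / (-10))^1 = -3791 / 60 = -63.18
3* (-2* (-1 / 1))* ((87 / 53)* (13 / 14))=3393 / 371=9.15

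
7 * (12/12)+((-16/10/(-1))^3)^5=35397995135707/30517578125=1159.92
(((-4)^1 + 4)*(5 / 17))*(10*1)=0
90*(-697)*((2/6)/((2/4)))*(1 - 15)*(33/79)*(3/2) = 366851.39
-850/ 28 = -30.36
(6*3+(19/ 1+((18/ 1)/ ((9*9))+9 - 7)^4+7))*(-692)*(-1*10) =3104893280/ 6561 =473234.76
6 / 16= 3 / 8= 0.38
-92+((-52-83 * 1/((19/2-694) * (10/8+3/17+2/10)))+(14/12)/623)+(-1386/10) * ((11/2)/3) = -398.02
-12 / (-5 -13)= 2 / 3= 0.67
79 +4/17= 79.24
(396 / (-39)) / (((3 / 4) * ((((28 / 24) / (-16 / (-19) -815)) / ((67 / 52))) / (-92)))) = -25172641824 / 22477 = -1119928.90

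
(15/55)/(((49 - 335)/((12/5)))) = -18/7865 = -0.00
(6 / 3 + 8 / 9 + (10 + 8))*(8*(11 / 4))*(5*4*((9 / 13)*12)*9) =8933760 / 13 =687212.31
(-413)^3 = -70444997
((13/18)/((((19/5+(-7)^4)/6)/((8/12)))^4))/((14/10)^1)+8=82303146166082993/10287893270755296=8.00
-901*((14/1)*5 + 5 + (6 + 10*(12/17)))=-79341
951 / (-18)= -317 / 6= -52.83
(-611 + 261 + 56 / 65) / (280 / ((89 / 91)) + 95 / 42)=-84830172 / 70109975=-1.21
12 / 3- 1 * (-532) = 536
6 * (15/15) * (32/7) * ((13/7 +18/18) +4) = 9216/49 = 188.08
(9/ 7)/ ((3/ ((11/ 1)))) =33/ 7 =4.71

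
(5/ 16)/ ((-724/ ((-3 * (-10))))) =-75/ 5792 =-0.01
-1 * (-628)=628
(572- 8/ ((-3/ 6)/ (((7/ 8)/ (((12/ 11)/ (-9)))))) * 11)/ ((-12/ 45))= 20955/ 8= 2619.38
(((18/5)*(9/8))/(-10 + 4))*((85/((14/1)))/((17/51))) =-1377/112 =-12.29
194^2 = 37636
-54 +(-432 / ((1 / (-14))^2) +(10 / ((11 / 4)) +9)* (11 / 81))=-6862667 / 81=-84724.28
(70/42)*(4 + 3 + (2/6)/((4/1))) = 425/36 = 11.81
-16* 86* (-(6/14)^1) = 4128/7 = 589.71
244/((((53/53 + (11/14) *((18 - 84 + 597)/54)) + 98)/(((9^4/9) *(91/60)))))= 113307012/44825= 2527.76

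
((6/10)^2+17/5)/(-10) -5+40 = 4328/125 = 34.62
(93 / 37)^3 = 15.88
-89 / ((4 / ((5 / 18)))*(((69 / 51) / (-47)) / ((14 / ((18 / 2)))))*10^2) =497777 / 149040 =3.34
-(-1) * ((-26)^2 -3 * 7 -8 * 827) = -5961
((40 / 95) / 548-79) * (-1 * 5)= 1028175 / 2603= 395.00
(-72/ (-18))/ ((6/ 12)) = 8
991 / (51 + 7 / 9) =19.14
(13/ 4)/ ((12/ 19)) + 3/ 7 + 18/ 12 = 2377/ 336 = 7.07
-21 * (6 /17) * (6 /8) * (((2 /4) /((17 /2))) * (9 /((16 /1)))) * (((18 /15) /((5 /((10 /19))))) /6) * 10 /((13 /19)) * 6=-5103 /15028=-0.34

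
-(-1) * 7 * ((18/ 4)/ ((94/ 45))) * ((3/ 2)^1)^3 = 76545/ 1504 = 50.89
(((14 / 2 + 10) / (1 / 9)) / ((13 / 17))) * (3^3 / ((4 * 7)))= 70227 / 364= 192.93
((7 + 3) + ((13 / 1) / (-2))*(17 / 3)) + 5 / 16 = -26.52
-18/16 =-9/8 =-1.12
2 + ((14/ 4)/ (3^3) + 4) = 331/ 54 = 6.13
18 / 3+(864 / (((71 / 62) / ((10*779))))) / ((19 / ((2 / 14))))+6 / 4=43933215 / 994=44198.41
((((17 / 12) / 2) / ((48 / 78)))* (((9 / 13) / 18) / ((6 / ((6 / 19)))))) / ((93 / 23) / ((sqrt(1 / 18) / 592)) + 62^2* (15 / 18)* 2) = -44965 / 187038378496 + 390609* sqrt(2) / 1449547433344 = 0.00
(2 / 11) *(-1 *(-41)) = 82 / 11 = 7.45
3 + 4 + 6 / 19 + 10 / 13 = 1997 / 247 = 8.09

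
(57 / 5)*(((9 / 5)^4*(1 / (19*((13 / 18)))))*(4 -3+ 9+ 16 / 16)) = 3897234 / 40625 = 95.93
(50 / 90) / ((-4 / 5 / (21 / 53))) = -0.28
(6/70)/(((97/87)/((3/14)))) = 783/47530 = 0.02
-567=-567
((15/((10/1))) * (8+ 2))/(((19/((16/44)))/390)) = 23400/209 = 111.96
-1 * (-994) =994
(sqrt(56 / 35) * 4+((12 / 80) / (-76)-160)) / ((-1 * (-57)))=-243203 / 86640+8 * sqrt(10) / 285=-2.72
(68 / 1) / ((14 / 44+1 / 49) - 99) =-0.69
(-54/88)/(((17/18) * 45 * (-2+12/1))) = -27/18700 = -0.00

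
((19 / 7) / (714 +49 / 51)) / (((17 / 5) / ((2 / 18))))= 95 / 765723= 0.00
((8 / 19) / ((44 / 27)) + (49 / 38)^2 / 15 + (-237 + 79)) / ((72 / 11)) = -37557109 / 1559520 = -24.08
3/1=3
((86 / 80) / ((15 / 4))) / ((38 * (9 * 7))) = 43 / 359100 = 0.00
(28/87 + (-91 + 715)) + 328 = 82852/87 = 952.32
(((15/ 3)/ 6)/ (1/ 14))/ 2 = 35/ 6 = 5.83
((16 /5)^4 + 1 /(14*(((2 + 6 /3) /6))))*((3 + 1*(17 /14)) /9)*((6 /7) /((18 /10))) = 108376097 /4630500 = 23.40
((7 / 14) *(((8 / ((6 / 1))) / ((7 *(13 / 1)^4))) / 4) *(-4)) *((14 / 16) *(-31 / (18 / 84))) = 0.00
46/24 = 23/12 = 1.92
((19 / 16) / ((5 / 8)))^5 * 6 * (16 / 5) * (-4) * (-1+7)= -11409.86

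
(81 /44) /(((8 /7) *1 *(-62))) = -0.03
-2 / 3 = -0.67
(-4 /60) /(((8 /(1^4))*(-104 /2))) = 1 /6240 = 0.00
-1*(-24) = 24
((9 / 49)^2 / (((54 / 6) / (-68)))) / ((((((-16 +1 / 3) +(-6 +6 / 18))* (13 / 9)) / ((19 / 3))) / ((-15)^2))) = 5886675 / 499408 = 11.79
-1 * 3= -3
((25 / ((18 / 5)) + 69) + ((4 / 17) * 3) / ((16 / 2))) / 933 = 11633 / 142749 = 0.08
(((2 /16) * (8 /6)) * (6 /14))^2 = 1 /196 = 0.01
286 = 286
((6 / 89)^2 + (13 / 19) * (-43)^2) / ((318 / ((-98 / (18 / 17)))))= -158601334913 / 430728138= -368.22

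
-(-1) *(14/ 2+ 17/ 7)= 66/ 7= 9.43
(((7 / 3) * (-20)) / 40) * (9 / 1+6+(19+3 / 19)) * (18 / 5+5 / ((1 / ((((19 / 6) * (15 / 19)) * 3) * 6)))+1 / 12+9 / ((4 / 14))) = -70920773 / 6840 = -10368.53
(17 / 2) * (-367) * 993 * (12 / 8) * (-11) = 204445791 / 4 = 51111447.75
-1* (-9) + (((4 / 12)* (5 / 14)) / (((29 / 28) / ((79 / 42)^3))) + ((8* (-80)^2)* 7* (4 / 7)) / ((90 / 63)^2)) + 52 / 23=7439487827425 / 74125044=100364.03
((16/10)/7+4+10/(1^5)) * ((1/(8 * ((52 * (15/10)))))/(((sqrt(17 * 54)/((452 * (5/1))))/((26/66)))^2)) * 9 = 68888755/388773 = 177.20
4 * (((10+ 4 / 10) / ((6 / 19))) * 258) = 169936 / 5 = 33987.20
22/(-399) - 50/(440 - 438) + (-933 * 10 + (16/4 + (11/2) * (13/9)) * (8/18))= -100724819/10773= -9349.75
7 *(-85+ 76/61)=-35763/61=-586.28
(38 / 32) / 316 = 19 / 5056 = 0.00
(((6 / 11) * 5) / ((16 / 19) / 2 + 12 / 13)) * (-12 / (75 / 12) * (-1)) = 3.90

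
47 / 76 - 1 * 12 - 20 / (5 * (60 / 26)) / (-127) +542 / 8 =2040749 / 36195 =56.38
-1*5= -5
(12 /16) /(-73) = -3 /292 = -0.01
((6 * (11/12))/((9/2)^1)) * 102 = 374/3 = 124.67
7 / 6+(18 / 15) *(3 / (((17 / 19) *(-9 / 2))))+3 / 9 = 103 / 170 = 0.61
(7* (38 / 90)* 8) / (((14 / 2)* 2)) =76 / 45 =1.69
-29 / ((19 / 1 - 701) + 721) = -29 / 39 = -0.74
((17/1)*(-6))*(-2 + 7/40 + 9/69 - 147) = 15166.85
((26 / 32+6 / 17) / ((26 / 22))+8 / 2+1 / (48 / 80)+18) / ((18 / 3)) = 261517 / 63648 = 4.11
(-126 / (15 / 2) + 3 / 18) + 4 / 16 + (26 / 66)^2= -353449 / 21780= -16.23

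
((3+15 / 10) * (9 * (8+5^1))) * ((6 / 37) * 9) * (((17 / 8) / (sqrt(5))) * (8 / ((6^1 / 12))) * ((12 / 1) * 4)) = 46399392 * sqrt(5) / 185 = 560822.67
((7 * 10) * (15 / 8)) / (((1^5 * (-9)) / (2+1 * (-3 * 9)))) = 364.58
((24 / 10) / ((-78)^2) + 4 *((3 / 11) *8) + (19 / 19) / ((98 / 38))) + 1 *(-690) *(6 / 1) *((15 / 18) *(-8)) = 37724128994 / 1366365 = 27609.12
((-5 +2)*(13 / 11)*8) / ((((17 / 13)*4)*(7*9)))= -338 / 3927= -0.09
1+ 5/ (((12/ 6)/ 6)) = 16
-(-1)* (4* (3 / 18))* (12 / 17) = 8 / 17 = 0.47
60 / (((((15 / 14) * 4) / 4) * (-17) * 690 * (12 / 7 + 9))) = -196 / 439875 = -0.00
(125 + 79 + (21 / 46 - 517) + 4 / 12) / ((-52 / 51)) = 306.21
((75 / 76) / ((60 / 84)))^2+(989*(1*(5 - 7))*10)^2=2259850769425 / 5776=391248401.91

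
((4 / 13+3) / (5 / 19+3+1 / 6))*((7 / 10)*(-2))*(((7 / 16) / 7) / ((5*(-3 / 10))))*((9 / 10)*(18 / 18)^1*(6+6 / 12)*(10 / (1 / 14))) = 360297 / 7820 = 46.07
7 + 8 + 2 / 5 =77 / 5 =15.40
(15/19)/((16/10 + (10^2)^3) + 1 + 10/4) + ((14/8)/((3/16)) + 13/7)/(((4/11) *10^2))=98230752973/319201627920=0.31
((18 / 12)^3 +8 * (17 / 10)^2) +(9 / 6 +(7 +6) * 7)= 23799 / 200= 119.00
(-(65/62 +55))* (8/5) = -2780/31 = -89.68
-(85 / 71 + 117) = -8392 / 71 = -118.20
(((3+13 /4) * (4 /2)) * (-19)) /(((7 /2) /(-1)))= 475 /7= 67.86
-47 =-47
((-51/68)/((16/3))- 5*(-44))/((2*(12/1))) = 14071/1536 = 9.16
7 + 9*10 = 97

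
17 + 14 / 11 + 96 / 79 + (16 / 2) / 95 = 1615777 / 82555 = 19.57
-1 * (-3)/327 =1/109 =0.01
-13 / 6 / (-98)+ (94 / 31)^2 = 5208061 / 565068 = 9.22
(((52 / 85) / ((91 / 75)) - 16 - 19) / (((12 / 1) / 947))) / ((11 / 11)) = -3887435 / 1428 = -2722.29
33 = 33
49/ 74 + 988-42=70053/ 74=946.66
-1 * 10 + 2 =-8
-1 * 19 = -19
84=84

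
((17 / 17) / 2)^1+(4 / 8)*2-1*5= -7 / 2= -3.50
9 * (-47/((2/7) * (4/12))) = -8883/2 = -4441.50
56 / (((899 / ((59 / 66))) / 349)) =576548 / 29667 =19.43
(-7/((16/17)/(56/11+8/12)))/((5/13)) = -29393/264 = -111.34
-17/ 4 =-4.25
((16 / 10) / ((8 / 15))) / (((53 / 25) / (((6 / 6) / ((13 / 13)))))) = 75 / 53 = 1.42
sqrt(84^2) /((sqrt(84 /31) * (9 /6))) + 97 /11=97 /11 + 4 * sqrt(651) /3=42.84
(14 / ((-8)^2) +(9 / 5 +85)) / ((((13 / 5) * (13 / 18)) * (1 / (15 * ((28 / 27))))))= 37485 / 52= 720.87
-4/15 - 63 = -949/15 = -63.27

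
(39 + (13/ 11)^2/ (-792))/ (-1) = -3737279/ 95832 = -39.00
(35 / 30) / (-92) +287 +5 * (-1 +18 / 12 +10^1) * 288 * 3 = 25197137 / 552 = 45646.99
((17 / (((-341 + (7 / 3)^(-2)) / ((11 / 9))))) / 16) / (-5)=9163 / 12024000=0.00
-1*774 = -774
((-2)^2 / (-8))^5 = -1 / 32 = -0.03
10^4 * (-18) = -180000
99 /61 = 1.62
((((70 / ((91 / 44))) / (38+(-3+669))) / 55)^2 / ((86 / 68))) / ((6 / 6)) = 17 / 28137824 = 0.00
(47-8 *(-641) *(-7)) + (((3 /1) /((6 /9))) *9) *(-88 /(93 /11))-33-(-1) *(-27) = -1126247 /31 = -36330.55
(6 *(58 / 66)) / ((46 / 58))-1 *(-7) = 3453 / 253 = 13.65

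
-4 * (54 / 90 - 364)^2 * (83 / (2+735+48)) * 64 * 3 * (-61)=12837457003776 / 19625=654137936.50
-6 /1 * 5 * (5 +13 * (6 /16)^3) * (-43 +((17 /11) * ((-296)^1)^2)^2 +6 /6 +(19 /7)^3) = -33227087184643342125 /10624768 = -3127323550466.55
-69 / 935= -0.07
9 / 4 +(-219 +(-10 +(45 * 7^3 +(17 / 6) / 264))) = 24089885 / 1584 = 15208.26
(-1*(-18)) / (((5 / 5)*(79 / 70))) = 1260 / 79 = 15.95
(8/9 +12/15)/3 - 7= -869/135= -6.44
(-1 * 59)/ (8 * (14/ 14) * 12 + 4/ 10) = -295/ 482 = -0.61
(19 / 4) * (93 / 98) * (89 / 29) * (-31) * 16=-9750306 / 1421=-6861.58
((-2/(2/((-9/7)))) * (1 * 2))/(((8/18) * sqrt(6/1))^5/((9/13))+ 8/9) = -1162261467/2079161420+ 294772608 * sqrt(6)/519790355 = 0.83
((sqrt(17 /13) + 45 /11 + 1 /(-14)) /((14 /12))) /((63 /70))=20*sqrt(221) /273 + 6190 /1617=4.92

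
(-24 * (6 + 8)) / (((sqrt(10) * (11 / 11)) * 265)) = -168 * sqrt(10) / 1325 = -0.40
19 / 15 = 1.27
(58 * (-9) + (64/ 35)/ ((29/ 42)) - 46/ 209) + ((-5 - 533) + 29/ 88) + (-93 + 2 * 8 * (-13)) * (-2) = -110368937/ 242440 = -455.24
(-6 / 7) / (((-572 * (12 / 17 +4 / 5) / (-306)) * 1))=-39015 / 128128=-0.30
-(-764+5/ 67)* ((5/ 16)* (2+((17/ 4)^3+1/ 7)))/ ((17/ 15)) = 135702767475/ 8164352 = 16621.38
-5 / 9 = -0.56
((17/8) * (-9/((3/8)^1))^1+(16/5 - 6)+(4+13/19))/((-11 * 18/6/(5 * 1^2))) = 4666/627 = 7.44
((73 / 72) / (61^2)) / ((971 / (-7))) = -511 / 260142552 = -0.00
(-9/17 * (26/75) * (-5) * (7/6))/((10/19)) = 1729/850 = 2.03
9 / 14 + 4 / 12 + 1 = 83 / 42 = 1.98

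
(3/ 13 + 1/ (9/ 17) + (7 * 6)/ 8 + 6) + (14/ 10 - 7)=18181/ 2340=7.77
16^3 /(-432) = -256 /27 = -9.48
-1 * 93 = -93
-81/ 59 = -1.37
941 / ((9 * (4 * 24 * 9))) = 0.12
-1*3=-3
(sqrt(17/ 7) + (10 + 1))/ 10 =sqrt(119)/ 70 + 11/ 10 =1.26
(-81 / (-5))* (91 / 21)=351 / 5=70.20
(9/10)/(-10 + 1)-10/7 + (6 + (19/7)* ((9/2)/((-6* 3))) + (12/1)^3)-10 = 1721.79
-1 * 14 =-14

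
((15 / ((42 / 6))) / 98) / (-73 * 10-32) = -5 / 174244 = -0.00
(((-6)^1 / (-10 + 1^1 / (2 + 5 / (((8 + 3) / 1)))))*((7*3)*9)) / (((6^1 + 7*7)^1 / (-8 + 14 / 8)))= -10935 / 814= -13.43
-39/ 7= -5.57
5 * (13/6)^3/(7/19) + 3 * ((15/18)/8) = 418375/3024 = 138.35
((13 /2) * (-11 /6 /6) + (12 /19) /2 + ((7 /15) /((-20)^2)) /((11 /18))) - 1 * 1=-1254821 /470250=-2.67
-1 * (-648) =648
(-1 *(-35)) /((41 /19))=665 /41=16.22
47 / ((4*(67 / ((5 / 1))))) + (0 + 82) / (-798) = 82777 / 106932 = 0.77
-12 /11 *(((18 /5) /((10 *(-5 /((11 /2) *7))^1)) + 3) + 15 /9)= -2842 /1375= -2.07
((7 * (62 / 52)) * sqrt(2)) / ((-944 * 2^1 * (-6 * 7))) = 31 * sqrt(2) / 294528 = 0.00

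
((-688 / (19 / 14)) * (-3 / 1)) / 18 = 84.49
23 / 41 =0.56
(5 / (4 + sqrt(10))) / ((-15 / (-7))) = 14 / 9 -7 * sqrt(10) / 18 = 0.33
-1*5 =-5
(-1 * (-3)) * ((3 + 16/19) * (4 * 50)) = 2305.26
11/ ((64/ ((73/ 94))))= 803/ 6016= 0.13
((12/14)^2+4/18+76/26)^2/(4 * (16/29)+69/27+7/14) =2.86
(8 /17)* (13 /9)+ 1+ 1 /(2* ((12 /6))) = 1181 /612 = 1.93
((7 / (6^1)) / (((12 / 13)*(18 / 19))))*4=5.34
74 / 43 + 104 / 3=4694 / 129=36.39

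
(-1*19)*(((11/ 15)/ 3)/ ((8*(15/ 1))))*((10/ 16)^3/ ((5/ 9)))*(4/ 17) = -209/ 52224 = -0.00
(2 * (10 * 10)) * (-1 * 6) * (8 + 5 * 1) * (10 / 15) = -10400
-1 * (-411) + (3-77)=337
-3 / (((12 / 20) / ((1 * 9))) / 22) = -990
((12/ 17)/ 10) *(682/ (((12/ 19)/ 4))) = 25916/ 85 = 304.89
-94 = -94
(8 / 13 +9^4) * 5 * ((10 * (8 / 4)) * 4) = 34120400 / 13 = 2624646.15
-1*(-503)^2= -253009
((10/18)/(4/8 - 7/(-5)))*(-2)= -100/171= -0.58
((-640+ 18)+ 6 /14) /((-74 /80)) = 174040 /259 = 671.97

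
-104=-104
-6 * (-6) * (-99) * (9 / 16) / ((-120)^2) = -891 / 6400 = -0.14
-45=-45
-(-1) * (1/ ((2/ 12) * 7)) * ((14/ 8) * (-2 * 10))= -30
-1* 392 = -392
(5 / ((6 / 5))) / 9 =25 / 54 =0.46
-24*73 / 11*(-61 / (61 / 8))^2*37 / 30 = -691456 / 55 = -12571.93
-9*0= 0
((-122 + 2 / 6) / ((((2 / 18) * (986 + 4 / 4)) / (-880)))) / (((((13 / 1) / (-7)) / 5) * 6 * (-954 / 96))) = 12848000 / 291447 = 44.08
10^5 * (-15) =-1500000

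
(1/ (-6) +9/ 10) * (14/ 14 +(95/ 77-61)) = -905/ 21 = -43.10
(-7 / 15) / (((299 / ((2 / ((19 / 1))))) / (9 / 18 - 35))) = 7 / 1235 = 0.01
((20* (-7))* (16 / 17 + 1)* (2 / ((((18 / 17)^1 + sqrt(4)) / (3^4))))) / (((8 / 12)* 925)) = -56133 / 2405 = -23.34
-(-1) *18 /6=3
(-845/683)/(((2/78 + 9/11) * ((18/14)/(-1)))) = 845845/741738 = 1.14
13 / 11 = 1.18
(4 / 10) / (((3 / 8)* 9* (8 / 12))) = 8 / 45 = 0.18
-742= -742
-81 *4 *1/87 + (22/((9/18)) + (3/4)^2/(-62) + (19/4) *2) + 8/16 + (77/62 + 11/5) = 7725463/143840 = 53.71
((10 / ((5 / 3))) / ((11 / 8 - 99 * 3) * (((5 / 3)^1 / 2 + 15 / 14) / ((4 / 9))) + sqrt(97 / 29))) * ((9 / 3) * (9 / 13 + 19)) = -0.28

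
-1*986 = -986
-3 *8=-24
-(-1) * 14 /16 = 7 /8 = 0.88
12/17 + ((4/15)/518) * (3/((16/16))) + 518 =11419344/22015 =518.71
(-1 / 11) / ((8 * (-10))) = 1 / 880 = 0.00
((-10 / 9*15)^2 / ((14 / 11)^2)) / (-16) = -75625 / 7056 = -10.72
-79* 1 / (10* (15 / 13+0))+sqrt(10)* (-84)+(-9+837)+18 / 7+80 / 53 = 45924283 / 55650 - 84* sqrt(10) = 559.60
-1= -1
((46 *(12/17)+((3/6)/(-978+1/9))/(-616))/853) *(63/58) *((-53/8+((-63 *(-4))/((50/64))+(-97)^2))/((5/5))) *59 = 33056086410295227/1393346156800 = 23724.25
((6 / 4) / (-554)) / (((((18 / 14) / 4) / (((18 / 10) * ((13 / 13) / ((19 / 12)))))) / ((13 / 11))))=-3276 / 289465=-0.01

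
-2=-2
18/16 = 9/8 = 1.12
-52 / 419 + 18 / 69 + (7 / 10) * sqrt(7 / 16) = 1318 / 9637 + 7 * sqrt(7) / 40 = 0.60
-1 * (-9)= 9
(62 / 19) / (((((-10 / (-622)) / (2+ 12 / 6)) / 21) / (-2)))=-3239376 / 95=-34098.69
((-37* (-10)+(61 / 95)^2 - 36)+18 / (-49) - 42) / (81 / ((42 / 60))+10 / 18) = 1162346211 / 462756875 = 2.51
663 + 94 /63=41863 /63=664.49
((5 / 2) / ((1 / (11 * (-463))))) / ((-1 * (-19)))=-670.13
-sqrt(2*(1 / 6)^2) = -sqrt(2) / 6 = -0.24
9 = 9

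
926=926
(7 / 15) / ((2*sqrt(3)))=7*sqrt(3) / 90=0.13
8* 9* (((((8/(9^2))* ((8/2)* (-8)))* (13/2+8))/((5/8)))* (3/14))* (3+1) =-475136/105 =-4525.10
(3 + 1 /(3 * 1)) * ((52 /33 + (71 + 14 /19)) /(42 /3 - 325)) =-459670 /584991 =-0.79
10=10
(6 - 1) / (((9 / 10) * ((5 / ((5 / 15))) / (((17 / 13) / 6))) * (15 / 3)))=17 / 1053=0.02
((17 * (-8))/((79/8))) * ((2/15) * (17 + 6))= -50048/1185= -42.23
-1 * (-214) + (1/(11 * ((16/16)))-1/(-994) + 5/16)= 18754383/87472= 214.40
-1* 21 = -21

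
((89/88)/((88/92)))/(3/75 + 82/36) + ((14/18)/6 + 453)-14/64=49434869045/109039392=453.37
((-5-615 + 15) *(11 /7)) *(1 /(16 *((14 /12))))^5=-0.00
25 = 25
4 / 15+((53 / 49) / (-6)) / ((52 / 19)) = 15349 / 76440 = 0.20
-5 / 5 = -1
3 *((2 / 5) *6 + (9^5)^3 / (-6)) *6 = -3088366981419519 / 5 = -617673396283903.80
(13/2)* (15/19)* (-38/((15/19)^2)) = -4693/15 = -312.87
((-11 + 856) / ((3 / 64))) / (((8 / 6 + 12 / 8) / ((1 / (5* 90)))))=10816 / 765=14.14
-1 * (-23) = 23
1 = 1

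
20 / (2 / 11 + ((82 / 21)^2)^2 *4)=0.02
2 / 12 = 1 / 6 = 0.17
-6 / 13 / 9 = -2 / 39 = -0.05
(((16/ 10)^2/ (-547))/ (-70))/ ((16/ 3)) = 6/ 478625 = 0.00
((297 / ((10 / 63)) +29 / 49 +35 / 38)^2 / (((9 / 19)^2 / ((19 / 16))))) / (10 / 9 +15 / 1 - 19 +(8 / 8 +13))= 160415555244579 / 96040000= 1670299.41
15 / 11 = 1.36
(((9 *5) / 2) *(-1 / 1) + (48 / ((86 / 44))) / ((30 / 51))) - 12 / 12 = 7847 / 430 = 18.25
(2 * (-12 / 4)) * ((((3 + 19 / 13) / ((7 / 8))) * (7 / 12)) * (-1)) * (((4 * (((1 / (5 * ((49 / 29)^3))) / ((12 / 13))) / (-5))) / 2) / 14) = -1414562 / 61765725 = -0.02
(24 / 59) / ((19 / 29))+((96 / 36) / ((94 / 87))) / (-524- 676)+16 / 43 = 673484513 / 679662300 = 0.99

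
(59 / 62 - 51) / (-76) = 3103 / 4712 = 0.66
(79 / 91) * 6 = 474 / 91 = 5.21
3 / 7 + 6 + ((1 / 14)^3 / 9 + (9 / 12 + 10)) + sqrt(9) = 20.18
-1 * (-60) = 60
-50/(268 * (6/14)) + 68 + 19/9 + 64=161213/1206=133.68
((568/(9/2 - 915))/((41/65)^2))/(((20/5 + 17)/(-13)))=62394800/64283121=0.97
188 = 188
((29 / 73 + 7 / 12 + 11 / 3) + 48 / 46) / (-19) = -38219 / 127604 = -0.30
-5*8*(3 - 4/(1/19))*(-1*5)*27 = -394200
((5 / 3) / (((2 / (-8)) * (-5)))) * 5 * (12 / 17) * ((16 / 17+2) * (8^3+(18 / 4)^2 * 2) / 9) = 130000 / 153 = 849.67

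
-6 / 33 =-2 / 11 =-0.18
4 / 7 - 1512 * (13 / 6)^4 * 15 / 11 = -6997357 / 154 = -45437.38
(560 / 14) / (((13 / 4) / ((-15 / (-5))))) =480 / 13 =36.92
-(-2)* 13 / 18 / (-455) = -1 / 315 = -0.00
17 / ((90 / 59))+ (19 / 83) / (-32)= 11.14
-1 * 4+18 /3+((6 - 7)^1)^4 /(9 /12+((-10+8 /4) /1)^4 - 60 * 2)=31818 /15907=2.00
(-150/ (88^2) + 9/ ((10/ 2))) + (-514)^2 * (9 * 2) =92067056553/ 19360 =4755529.78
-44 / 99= -4 / 9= -0.44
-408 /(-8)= 51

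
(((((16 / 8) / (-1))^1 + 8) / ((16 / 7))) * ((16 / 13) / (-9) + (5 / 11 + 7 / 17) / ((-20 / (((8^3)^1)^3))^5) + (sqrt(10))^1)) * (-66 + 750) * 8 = -1286717540532583793478718060697716083570036288 / 7596875 + 14364 * sqrt(10) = -169374583698242210577206800000000000000.00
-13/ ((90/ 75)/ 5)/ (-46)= 1.18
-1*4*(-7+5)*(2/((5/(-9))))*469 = -67536/5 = -13507.20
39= 39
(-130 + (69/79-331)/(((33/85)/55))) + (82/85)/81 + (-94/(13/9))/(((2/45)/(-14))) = -186662363786/7070895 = -26398.69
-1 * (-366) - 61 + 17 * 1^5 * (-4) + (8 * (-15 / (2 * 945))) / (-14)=104519 / 441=237.00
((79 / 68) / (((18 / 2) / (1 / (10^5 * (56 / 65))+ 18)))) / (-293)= -1592641027 / 200833920000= -0.01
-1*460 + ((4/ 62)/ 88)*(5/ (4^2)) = -10039035/ 21824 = -460.00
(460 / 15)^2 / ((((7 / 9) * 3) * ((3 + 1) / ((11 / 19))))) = 23276 / 399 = 58.34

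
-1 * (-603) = 603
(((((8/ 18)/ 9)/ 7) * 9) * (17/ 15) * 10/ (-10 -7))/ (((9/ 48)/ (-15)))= 640/ 189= 3.39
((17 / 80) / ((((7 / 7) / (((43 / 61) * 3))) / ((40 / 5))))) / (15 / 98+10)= 0.35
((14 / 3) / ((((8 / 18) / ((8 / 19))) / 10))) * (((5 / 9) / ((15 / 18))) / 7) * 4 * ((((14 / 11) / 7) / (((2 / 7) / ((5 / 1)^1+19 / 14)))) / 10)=1424 / 209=6.81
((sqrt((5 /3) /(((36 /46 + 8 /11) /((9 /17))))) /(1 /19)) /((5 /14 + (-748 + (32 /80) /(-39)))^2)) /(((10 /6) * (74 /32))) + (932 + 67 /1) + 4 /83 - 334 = 679704480 * sqrt(24644730) /500506358586096211 + 55199 /83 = 665.05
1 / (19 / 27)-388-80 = -8865 / 19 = -466.58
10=10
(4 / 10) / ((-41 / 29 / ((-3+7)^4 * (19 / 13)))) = -282112 / 2665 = -105.86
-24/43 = -0.56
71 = 71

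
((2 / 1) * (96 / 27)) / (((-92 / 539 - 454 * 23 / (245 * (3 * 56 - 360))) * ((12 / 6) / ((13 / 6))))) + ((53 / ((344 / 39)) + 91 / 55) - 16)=320546213491 / 2259785880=141.85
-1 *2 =-2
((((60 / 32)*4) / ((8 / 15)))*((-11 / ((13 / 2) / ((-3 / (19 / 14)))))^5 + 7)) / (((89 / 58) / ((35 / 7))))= 22184021998308956625 / 654583056916984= 33890.31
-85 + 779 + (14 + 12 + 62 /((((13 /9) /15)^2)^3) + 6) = 375317102982084 /4826809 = 77756775.33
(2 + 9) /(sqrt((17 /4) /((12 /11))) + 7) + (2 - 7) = -7129 /2165 - 44 * sqrt(561) /2165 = -3.77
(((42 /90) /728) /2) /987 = 1 /3079440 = 0.00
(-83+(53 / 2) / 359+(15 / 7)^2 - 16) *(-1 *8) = 13275484 / 17591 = 754.67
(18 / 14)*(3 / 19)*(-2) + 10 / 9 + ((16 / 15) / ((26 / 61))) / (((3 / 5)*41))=514756 / 638001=0.81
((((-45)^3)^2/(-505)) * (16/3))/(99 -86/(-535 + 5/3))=-884383.11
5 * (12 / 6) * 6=60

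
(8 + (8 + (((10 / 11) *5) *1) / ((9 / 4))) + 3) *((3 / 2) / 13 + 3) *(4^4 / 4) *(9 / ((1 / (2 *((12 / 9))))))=100586.52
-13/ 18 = -0.72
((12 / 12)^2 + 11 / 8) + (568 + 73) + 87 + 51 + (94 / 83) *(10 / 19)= 9865347 / 12616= 781.97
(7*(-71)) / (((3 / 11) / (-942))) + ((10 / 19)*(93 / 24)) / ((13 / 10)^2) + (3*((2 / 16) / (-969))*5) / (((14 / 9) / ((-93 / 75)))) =52475463300511 / 30568720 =1716639.21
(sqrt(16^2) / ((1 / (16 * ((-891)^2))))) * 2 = 406467072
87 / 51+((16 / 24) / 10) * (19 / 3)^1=1628 / 765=2.13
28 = 28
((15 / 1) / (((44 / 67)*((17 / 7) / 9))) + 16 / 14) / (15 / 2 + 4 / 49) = 3144323 / 277882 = 11.32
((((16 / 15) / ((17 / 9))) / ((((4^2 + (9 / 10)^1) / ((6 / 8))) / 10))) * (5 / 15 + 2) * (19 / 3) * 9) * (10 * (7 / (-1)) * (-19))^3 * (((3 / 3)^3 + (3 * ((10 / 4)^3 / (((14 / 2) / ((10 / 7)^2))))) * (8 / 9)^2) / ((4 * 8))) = 249182548667500 / 8619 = 28910842170.50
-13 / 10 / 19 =-13 / 190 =-0.07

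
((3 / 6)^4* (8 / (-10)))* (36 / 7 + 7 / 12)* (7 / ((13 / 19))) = -703 / 240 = -2.93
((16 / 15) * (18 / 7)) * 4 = 384 / 35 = 10.97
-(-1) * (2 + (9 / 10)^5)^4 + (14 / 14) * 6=5103266827374776128801 / 100000000000000000000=51.03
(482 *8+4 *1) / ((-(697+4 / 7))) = -27020 / 4883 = -5.53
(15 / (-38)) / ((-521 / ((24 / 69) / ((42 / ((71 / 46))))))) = 355 / 36655997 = 0.00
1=1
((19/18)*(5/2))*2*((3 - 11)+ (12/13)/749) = -3699490/87633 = -42.22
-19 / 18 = -1.06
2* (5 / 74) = 5 / 37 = 0.14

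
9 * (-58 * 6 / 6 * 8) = -4176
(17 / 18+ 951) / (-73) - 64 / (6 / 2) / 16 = -14.37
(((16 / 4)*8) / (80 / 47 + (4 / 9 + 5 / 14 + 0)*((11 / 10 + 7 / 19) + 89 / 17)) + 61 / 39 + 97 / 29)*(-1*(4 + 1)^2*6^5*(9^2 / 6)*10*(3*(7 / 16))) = -16576423475172876000 / 51025137007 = -324867789.63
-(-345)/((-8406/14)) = -805/1401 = -0.57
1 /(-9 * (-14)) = 1 /126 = 0.01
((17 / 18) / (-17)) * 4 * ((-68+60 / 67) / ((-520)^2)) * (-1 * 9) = -0.00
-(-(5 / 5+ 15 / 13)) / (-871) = -28 / 11323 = -0.00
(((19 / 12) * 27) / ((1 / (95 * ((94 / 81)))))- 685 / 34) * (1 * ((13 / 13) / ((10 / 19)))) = 2728457 / 306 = 8916.53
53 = 53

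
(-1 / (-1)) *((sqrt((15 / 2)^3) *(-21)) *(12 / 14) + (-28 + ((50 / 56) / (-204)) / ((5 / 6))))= -135 *sqrt(30) / 2 - 26661 / 952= -397.72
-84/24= -7/2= -3.50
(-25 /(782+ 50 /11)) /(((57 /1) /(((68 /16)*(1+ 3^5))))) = -285175 /493164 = -0.58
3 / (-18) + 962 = 5771 / 6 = 961.83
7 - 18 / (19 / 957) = -17093 / 19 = -899.63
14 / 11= 1.27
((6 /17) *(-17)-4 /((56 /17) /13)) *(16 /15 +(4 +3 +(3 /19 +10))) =-22631 /57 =-397.04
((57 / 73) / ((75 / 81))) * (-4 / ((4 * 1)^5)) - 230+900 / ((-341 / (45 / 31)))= -1154855244769 / 4938771200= -233.83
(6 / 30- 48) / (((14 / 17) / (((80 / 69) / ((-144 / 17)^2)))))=-1174207 / 1251936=-0.94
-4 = -4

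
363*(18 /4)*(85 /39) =3560.19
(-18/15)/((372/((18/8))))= -9/1240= -0.01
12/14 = 6/7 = 0.86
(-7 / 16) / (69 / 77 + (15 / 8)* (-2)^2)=-539 / 10344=-0.05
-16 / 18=-8 / 9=-0.89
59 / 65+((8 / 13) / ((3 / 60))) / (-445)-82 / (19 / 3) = -1326381 / 109915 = -12.07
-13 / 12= -1.08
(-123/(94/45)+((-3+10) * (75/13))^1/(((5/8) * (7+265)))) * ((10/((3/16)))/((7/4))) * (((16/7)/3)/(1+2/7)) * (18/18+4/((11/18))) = -172576256000/21594573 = -7991.65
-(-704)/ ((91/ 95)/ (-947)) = -63335360/ 91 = -695992.97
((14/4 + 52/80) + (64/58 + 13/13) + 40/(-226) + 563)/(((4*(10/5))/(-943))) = -35171326553/524320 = -67079.89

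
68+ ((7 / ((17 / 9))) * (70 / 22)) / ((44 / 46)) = 330467 / 4114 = 80.33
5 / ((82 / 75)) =375 / 82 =4.57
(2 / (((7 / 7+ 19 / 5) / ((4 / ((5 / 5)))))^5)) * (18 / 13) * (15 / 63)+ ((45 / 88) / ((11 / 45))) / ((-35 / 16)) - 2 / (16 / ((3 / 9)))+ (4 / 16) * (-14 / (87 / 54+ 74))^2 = -1196821124728 / 1652068429011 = -0.72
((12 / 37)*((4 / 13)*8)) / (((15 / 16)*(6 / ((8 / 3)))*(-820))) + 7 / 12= 10345333 / 17748900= 0.58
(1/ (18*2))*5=5/ 36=0.14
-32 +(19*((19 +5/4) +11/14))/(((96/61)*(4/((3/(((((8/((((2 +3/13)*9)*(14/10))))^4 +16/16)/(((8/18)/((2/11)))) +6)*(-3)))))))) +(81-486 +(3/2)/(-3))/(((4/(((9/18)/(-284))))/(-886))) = -634910391887428798883/3174029675711984384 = -200.03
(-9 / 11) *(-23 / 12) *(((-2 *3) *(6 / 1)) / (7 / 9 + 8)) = -5589 / 869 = -6.43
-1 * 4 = -4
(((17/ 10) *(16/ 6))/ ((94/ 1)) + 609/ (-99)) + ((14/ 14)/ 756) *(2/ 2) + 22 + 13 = 56474273/ 1954260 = 28.90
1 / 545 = 0.00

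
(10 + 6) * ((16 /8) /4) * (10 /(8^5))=5 /2048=0.00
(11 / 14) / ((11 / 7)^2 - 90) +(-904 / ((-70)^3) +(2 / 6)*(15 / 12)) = 0.41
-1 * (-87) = 87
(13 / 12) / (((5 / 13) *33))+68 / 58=1.26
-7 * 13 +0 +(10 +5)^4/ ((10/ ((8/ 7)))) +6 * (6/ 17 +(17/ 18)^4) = 5701.61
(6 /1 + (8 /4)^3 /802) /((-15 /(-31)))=14942 /1203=12.42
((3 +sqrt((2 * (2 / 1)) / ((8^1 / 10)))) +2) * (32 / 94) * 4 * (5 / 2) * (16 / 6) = 1280 * sqrt(5) / 141 +6400 / 141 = 65.69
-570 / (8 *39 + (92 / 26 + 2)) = -1235 / 688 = -1.80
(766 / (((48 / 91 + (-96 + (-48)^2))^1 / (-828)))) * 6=-7214571 / 4187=-1723.09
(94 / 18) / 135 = 47 / 1215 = 0.04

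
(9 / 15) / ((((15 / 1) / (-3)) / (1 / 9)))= -1 / 75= -0.01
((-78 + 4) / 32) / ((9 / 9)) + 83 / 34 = 35 / 272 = 0.13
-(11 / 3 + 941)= -2834 / 3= -944.67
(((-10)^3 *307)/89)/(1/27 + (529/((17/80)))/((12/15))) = -140913000/127120213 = -1.11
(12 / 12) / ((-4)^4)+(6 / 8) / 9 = 67 / 768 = 0.09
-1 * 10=-10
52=52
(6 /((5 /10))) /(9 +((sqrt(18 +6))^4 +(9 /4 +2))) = 48 /2357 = 0.02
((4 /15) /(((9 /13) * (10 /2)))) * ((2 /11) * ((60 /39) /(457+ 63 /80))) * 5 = 2560 /10877031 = 0.00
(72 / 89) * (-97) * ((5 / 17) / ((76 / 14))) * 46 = -5622120 / 28747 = -195.57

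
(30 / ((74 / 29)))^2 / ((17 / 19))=3595275 / 23273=154.48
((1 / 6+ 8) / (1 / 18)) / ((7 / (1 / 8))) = 21 / 8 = 2.62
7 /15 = 0.47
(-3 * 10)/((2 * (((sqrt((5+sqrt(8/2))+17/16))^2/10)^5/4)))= -176.12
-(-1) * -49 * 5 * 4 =-980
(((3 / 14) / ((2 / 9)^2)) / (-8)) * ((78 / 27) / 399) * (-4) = 117 / 7448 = 0.02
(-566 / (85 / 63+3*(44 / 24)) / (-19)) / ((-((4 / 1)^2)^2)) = -17829 / 1049408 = -0.02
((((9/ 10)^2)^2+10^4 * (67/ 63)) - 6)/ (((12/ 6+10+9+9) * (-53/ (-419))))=2805889370717/ 1001700000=2801.13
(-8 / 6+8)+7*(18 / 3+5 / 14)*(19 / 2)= 5153 / 12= 429.42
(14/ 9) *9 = 14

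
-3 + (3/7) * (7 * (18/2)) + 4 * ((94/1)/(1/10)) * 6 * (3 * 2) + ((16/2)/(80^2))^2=86645760001/640000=135384.00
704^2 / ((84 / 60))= 2478080 / 7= 354011.43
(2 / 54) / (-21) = -1 / 567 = -0.00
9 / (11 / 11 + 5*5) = 9 / 26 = 0.35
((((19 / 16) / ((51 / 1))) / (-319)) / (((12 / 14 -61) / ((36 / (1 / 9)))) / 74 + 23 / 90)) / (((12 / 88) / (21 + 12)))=-7307685 / 104687071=-0.07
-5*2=-10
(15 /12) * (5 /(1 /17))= 425 /4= 106.25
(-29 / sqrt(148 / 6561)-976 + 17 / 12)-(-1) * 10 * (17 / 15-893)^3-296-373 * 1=-19154184326891 / 2700-2349 * sqrt(37) / 74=-7094142536.38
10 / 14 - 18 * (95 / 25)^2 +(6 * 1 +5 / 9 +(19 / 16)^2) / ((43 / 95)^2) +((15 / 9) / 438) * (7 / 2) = -11989959197513 / 54422726400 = -220.31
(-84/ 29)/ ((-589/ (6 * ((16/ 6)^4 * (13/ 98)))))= 212992/ 1076103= 0.20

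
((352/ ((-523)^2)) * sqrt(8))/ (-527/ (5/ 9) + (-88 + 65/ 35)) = -0.00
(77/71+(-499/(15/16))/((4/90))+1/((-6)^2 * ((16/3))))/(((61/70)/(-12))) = 5713469195/34648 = 164900.40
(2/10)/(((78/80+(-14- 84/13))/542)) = -56368/10133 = -5.56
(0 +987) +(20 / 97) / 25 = 987.01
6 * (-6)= -36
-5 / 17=-0.29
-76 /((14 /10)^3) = -9500 /343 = -27.70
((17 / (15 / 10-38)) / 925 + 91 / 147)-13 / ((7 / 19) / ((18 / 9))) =-99194939 / 1418025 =-69.95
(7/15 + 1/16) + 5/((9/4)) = 1981/720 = 2.75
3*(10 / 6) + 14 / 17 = 99 / 17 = 5.82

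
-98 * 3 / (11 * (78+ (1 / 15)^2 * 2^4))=-33075 / 96613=-0.34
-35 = -35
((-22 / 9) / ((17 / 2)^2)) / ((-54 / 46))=2024 / 70227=0.03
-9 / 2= -4.50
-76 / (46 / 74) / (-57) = 2.14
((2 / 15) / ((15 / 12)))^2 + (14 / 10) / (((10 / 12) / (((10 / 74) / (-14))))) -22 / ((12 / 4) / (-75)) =550.00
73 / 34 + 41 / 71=6577 / 2414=2.72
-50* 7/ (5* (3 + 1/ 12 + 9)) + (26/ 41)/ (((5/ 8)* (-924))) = -7957148/ 1373295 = -5.79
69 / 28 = 2.46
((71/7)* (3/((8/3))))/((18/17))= 1207/112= 10.78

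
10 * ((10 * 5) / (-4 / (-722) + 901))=180500 / 325263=0.55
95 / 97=0.98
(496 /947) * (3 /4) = 0.39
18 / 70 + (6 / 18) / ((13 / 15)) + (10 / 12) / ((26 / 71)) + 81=458189 / 5460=83.92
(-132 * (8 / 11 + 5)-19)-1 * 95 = -870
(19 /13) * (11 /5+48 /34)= 5833 /1105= 5.28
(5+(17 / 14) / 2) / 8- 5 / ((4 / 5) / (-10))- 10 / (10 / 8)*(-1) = 15949 / 224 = 71.20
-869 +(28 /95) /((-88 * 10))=-18162107 /20900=-869.00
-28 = -28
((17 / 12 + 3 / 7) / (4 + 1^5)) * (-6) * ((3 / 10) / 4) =-93 / 560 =-0.17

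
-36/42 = -6/7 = -0.86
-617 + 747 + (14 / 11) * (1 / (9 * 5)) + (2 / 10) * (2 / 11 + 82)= 14500 / 99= 146.46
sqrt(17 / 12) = sqrt(51) / 6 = 1.19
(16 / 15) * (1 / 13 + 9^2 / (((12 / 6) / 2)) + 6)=18112 / 195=92.88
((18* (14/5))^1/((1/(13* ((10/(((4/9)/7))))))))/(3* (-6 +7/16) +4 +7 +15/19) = -31370976/1489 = -21068.49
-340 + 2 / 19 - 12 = -351.89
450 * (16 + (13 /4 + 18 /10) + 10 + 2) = 29745 /2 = 14872.50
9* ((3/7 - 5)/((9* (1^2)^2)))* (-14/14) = 32/7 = 4.57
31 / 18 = 1.72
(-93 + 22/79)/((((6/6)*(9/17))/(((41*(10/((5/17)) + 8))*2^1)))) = -142954700/237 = -603184.39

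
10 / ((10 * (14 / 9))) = 9 / 14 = 0.64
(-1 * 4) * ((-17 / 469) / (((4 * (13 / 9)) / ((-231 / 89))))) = -5049 / 77519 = -0.07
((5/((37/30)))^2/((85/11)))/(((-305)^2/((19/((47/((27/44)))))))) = 23085/4070145151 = 0.00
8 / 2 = 4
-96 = -96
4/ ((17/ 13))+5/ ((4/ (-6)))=-4.44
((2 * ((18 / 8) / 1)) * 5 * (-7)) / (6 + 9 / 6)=-21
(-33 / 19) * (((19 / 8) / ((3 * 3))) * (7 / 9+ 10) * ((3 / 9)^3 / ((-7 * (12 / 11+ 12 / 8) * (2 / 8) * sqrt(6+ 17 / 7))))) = 11737 * sqrt(413) / 17161389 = 0.01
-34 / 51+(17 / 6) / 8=-5 / 16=-0.31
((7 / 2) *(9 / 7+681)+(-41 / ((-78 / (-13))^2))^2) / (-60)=-3096529 / 77760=-39.82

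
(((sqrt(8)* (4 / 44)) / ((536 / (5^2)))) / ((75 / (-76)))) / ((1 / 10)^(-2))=-19* sqrt(2) / 221100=-0.00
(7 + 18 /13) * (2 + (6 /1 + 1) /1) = 981 /13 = 75.46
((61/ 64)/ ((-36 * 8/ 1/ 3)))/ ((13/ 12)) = -0.01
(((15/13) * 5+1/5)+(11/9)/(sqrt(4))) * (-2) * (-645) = 331057/39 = 8488.64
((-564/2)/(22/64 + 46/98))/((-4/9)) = 331632/425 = 780.31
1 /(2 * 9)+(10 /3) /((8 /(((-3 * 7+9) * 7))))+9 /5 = -33.14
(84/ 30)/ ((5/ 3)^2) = 126/ 125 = 1.01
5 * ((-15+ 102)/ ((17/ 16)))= 6960/ 17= 409.41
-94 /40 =-2.35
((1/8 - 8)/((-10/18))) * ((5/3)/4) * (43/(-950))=-0.27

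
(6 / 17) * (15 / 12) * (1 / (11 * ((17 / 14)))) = 0.03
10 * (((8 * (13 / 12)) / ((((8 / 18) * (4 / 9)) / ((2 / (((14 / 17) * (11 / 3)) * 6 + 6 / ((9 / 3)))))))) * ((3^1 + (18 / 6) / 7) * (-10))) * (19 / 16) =-49725 / 28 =-1775.89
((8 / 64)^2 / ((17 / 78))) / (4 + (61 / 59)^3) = 2669927 / 190127456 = 0.01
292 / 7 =41.71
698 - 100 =598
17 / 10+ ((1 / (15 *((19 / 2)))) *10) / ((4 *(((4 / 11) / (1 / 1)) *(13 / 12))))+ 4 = 14189 / 2470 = 5.74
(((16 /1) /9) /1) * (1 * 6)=32 /3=10.67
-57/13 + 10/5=-31/13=-2.38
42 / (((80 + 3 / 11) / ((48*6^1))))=133056 / 883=150.69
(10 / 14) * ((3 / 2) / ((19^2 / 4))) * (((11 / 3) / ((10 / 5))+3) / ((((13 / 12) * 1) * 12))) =145 / 32851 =0.00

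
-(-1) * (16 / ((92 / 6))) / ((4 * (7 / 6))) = 36 / 161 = 0.22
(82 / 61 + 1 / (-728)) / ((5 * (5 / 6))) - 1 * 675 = -674.68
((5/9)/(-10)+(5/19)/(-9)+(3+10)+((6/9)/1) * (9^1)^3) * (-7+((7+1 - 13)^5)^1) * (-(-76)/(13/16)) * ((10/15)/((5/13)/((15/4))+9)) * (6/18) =-1266749696/355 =-3568309.00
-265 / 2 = -132.50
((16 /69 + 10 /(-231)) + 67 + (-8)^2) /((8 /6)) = 98.39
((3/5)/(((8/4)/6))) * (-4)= -36/5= -7.20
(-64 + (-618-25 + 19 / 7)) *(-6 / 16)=7395 / 28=264.11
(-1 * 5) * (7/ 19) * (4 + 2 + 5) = -385/ 19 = -20.26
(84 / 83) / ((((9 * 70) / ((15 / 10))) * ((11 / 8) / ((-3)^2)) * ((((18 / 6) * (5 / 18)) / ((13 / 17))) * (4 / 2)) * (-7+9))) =1404 / 388025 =0.00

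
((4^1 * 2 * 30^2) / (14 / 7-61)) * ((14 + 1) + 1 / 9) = -108800 / 59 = -1844.07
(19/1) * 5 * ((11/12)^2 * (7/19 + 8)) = 32065/48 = 668.02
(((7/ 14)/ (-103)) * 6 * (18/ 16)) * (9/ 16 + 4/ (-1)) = 1485/ 13184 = 0.11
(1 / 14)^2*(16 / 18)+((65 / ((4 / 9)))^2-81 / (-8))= 150992699 / 7056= 21399.19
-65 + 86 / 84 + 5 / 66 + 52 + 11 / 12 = -3383 / 308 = -10.98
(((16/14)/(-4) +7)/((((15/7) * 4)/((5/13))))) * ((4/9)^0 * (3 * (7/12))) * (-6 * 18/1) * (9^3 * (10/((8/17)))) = -183478365/208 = -882107.52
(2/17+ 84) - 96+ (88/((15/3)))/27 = -25774/2295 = -11.23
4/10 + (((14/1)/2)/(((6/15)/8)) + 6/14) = 4929/35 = 140.83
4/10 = 2/5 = 0.40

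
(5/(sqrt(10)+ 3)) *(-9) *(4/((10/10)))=540-180 *sqrt(10)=-29.21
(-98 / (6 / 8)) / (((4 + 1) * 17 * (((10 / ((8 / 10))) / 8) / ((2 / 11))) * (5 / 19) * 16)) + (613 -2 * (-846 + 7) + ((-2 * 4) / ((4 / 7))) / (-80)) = 6426626707 / 2805000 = 2291.13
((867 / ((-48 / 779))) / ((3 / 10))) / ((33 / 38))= -21387445 / 396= -54008.70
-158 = -158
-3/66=-1/22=-0.05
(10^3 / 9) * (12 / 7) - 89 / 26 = 102131 / 546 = 187.05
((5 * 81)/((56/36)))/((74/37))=3645/28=130.18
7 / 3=2.33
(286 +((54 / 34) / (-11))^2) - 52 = 234.02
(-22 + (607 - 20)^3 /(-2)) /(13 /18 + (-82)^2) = -1820358423 /121045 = -15038.69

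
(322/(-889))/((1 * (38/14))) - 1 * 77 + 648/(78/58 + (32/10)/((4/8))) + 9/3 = 9.54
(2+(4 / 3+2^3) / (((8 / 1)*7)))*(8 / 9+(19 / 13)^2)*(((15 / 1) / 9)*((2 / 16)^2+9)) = 98.48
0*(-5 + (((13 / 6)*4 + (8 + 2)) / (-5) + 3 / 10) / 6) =0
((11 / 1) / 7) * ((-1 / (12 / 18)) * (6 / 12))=-33 / 28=-1.18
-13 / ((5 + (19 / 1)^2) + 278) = -13 / 644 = -0.02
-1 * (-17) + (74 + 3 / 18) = 547 / 6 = 91.17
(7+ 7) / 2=7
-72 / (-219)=24 / 73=0.33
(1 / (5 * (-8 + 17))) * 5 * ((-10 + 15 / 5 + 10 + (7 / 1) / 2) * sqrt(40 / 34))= 13 * sqrt(85) / 153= 0.78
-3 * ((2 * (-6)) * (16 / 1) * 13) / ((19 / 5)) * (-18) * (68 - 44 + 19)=-1525187.37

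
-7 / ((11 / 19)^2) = -2527 / 121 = -20.88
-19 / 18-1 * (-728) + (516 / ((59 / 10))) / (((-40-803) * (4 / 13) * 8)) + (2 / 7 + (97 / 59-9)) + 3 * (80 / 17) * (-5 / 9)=50568613085 / 71024436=711.99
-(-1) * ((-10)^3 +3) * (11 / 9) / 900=-10967 / 8100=-1.35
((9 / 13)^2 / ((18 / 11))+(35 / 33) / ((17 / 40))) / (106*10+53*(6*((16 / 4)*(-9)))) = -528739 / 1969751784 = -0.00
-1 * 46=-46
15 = 15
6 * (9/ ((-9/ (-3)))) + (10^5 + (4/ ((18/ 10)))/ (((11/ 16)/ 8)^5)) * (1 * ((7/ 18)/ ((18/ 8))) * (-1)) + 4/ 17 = -198013082916190/ 1995905043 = -99209.67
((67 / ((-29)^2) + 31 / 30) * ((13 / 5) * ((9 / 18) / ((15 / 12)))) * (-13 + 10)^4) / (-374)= -0.25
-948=-948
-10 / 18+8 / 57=-71 / 171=-0.42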